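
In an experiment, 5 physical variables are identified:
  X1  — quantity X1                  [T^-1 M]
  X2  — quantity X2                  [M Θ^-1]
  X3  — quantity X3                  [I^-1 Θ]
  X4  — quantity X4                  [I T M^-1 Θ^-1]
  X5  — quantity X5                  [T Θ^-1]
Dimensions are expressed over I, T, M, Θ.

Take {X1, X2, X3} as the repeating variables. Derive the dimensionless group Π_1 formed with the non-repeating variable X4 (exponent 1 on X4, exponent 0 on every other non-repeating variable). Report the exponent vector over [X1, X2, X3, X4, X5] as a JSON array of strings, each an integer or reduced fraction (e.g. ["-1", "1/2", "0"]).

Dimensional matrix (I×T×M×Θ by X1×X2×X3×X4×X5):
  I: [ 0  0 -1  1  0]
  T: [-1  0  0  1  1]
  M: [ 1  1  0 -1  0]
  Θ: [ 0 -1  1 -1 -1]
RREF → pivots at {X1,X2,X3} ⇒ r = 3
Pivot set = {X1,X2,X3}, free = {X4,X5}
RREF:
  r0: [   1    0    0   -1   -1]
  r1: [   0    1    0    0    1]
  r2: [   0    0    1   -1    0]
  r3: [   0    0    0    0    0]
Fix exponent of X4 at 1, X5 at 0; solve each RREF row for its pivot's exponent:
  r0: exp(X1) + (-1)·1 = 0 ⇒ exp(X1) = 1
  r1: exp(X2) + (0)·1 = 0 ⇒ exp(X2) = 0
  r2: exp(X3) + (-1)·1 = 0 ⇒ exp(X3) = 1
Π_1 = X1 · X3 · X4

["1", "0", "1", "1", "0"]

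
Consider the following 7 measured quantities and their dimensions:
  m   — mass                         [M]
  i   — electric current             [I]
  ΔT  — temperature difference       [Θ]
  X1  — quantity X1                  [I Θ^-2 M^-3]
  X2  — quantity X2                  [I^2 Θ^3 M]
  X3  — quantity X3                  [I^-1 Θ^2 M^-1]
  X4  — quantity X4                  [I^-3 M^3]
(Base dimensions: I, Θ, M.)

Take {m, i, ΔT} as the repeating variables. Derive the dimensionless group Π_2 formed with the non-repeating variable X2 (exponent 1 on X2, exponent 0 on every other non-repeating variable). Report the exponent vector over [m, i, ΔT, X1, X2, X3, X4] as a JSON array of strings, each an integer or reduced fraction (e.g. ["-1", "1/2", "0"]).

["-1", "-2", "-3", "0", "1", "0", "0"]

Exponent matrix [I,Θ,M] × [m,i,ΔT,X1,X2,X3,X4]:
  I: [ 0  1  0  1  2 -1 -3]
  Θ: [ 0  0  1 -2  3  2  0]
  M: [ 1  0  0 -3  1 -1  3]
Row reduction gives pivot columns m,i,ΔT; rank = 3
Pivot set = {m,i,ΔT}, free = {X1,X2,X3,X4}
RREF:
  r0: [   1    0    0   -3    1   -1    3]
  r1: [   0    1    0    1    2   -1   -3]
  r2: [   0    0    1   -2    3    2    0]
Fix exponent of X2 at 1, X1 at 0, X3 at 0, X4 at 0; solve each RREF row for its pivot's exponent:
  r0: exp(m) + (1)·1 = 0 ⇒ exp(m) = -1
  r1: exp(i) + (2)·1 = 0 ⇒ exp(i) = -2
  r2: exp(ΔT) + (3)·1 = 0 ⇒ exp(ΔT) = -3
Π_2 = m^-1 · i^-2 · ΔT^-3 · X2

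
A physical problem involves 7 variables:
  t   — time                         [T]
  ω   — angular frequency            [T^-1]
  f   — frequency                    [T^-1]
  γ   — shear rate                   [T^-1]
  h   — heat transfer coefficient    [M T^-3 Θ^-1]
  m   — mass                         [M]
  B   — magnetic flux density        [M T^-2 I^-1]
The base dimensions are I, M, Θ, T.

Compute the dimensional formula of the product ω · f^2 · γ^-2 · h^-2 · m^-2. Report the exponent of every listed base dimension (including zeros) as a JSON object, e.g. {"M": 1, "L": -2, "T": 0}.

{"I": 0, "M": -4, "Θ": 2, "T": 5}

Exponent matrix [I,M,Θ,T] × [t,ω,f,γ,h,m,B]:
  I: [ 0  0  0  0  0  0 -1]
  M: [ 0  0  0  0  1  1  1]
  Θ: [ 0  0  0  0 -1  0  0]
  T: [ 1 -1 -1 -1 -3  0 -2]
  [I]: (1)·0+(2)·0+(-2)·0+(-2)·0+(-2)·0 = 0
  [M]: (1)·0+(2)·0+(-2)·0+(-2)·1+(-2)·1 = -4
  [Θ]: (1)·0+(2)·0+(-2)·0+(-2)·-1+(-2)·0 = 2
  [T]: (1)·-1+(2)·-1+(-2)·-1+(-2)·-3+(-2)·0 = 5
⇒ M^-4 Θ^2 T^5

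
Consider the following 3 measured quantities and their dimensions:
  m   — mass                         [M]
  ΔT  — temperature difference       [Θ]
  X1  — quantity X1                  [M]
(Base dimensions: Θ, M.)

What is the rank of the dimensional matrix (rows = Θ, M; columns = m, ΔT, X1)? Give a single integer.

Write exponents as rows Θ,M / cols m,ΔT,X1:
  Θ: [ 0  1  0]
  M: [ 1  0  1]
RREF → pivots at {m,ΔT} ⇒ r = 2

2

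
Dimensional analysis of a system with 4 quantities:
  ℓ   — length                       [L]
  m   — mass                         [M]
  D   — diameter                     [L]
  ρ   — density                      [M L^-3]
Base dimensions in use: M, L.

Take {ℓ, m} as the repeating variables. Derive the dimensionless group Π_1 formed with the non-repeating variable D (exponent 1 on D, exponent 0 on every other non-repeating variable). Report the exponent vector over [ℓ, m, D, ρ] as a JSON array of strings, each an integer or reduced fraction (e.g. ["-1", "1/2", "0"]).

Exponent matrix [M,L] × [ℓ,m,D,ρ]:
  M: [ 0  1  0  1]
  L: [ 1  0  1 -3]
Row reduction gives pivot columns ℓ,m; rank = 2
Pivot set = {ℓ,m}, free = {D,ρ}
RREF:
  r0: [   1    0    1   -3]
  r1: [   0    1    0    1]
Fix exponent of D at 1, ρ at 0; solve each RREF row for its pivot's exponent:
  r0: exp(ℓ) + (1)·1 = 0 ⇒ exp(ℓ) = -1
  r1: exp(m) + (0)·1 = 0 ⇒ exp(m) = 0
Π_1 = ℓ^-1 · D

["-1", "0", "1", "0"]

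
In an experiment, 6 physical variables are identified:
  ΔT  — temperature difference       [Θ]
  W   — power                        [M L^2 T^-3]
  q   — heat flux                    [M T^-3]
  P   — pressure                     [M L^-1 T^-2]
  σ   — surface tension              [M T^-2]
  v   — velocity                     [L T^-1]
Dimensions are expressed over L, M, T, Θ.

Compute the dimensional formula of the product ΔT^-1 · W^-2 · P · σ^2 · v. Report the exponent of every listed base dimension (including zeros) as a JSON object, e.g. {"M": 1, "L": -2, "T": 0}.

Exponent matrix [L,M,T,Θ] × [ΔT,W,q,P,σ,v]:
  L: [ 0  2  0 -1  0  1]
  M: [ 0  1  1  1  1  0]
  T: [ 0 -3 -3 -2 -2 -1]
  Θ: [ 1  0  0  0  0  0]
  [L]: (-1)·0+(-2)·2+(1)·-1+(2)·0+(1)·1 = -4
  [M]: (-1)·0+(-2)·1+(1)·1+(2)·1+(1)·0 = 1
  [T]: (-1)·0+(-2)·-3+(1)·-2+(2)·-2+(1)·-1 = -1
  [Θ]: (-1)·1+(-2)·0+(1)·0+(2)·0+(1)·0 = -1
⇒ L^-4 M T^-1 Θ^-1

{"L": -4, "M": 1, "T": -1, "Θ": -1}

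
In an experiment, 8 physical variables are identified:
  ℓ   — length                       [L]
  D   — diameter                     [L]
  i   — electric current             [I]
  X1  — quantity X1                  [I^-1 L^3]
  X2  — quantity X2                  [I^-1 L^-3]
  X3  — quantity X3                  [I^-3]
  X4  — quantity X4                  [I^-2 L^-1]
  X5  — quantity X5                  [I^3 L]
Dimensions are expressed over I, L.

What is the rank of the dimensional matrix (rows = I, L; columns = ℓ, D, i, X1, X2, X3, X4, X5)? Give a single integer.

Dimensional matrix (I×L by ℓ×D×i×X1×X2×X3×X4×X5):
  I: [ 0  0  1 -1 -1 -3 -2  3]
  L: [ 1  1  0  3 -3  0 -1  1]
Row reduction gives pivot columns ℓ,i; rank = 2

2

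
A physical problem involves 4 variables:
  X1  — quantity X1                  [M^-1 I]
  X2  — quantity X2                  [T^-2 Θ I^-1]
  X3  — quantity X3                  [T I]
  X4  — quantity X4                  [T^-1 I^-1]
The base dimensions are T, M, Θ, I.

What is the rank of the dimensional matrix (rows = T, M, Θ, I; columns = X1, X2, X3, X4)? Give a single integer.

Dimensional matrix (T×M×Θ×I by X1×X2×X3×X4):
  T: [ 0 -2  1 -1]
  M: [-1  0  0  0]
  Θ: [ 0  1  0  0]
  I: [ 1 -1  1 -1]
Row reduction gives pivot columns X1,X2,X3; rank = 3

3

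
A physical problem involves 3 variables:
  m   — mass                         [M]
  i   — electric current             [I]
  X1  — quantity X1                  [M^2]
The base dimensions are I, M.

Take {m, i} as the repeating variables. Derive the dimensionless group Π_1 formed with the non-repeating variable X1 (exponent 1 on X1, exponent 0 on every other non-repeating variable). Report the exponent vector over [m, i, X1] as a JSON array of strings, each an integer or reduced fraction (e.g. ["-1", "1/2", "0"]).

["-2", "0", "1"]

Exponent matrix [I,M] × [m,i,X1]:
  I: [ 0  1  0]
  M: [ 1  0  2]
RREF → pivots at {m,i} ⇒ r = 2
Pivot set = {m,i}, free = {X1}
RREF:
  r0: [   1    0    2]
  r1: [   0    1    0]
Fix exponent of X1 at 1; solve each RREF row for its pivot's exponent:
  r0: exp(m) + (2)·1 = 0 ⇒ exp(m) = -2
  r1: exp(i) + (0)·1 = 0 ⇒ exp(i) = 0
Π_1 = m^-2 · X1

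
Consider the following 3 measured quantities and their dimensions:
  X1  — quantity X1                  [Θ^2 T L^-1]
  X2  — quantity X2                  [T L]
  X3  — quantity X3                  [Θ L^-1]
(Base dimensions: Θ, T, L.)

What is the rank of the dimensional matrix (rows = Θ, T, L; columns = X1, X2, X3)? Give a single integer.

2

Dimensional matrix (Θ×T×L by X1×X2×X3):
  Θ: [ 2  0  1]
  T: [ 1  1  0]
  L: [-1  1 -1]
Echelon form has 2 nonzero rows (pivots: X1,X2)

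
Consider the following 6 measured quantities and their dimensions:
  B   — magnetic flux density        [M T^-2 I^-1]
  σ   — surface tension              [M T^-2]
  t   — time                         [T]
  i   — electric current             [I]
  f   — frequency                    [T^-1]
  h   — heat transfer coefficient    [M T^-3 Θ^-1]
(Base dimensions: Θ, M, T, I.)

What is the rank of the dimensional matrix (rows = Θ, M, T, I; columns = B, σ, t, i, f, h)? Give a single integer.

Dimensional matrix (Θ×M×T×I by B×σ×t×i×f×h):
  Θ: [ 0  0  0  0  0 -1]
  M: [ 1  1  0  0  0  1]
  T: [-2 -2  1  0 -1 -3]
  I: [-1  0  0  1  0  0]
Echelon form has 4 nonzero rows (pivots: B,σ,t,h)

4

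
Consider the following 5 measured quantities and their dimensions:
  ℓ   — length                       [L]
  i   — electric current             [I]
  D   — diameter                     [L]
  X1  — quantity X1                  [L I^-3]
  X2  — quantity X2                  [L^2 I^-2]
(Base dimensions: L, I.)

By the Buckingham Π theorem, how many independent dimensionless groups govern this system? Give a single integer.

3

Dimensional matrix (L×I by ℓ×i×D×X1×X2):
  L: [ 1  0  1  1  2]
  I: [ 0  1  0 -3 -2]
Row reduction gives pivot columns ℓ,i; rank = 2
5 vars − rank 2 = 3 Π groups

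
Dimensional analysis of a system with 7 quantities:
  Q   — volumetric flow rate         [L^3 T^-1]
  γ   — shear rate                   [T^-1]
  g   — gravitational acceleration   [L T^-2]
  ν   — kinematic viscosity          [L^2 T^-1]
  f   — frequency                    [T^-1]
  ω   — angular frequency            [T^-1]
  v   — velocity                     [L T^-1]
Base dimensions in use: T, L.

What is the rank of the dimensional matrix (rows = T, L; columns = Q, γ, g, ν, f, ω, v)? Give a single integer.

2

Dimensional matrix (T×L by Q×γ×g×ν×f×ω×v):
  T: [-1 -1 -2 -1 -1 -1 -1]
  L: [ 3  0  1  2  0  0  1]
RREF → pivots at {Q,γ} ⇒ r = 2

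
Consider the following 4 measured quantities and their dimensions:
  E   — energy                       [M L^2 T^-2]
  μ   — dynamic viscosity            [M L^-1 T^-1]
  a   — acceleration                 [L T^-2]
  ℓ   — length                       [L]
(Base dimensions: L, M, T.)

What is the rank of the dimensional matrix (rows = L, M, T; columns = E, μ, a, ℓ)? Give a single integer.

3

Write exponents as rows L,M,T / cols E,μ,a,ℓ:
  L: [ 2 -1  1  1]
  M: [ 1  1  0  0]
  T: [-2 -1 -2  0]
Row reduction gives pivot columns E,μ,a; rank = 3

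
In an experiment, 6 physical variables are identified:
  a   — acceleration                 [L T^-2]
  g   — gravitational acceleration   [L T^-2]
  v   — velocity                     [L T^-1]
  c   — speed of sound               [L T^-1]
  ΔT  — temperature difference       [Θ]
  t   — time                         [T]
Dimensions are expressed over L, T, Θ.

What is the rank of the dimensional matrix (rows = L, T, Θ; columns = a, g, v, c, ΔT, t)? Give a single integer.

Exponent matrix [L,T,Θ] × [a,g,v,c,ΔT,t]:
  L: [ 1  1  1  1  0  0]
  T: [-2 -2 -1 -1  0  1]
  Θ: [ 0  0  0  0  1  0]
RREF → pivots at {a,v,ΔT} ⇒ r = 3

3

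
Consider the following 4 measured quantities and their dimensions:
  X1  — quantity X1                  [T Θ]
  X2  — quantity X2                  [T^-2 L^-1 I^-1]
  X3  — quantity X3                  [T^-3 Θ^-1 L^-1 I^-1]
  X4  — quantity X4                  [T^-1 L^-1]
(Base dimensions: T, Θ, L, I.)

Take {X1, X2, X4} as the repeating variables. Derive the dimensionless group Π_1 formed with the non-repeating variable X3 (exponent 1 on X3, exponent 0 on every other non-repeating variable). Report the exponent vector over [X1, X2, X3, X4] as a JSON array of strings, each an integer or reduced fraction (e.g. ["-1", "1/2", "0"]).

Exponent matrix [T,Θ,L,I] × [X1,X2,X3,X4]:
  T: [ 1 -2 -3 -1]
  Θ: [ 1  0 -1  0]
  L: [ 0 -1 -1 -1]
  I: [ 0 -1 -1  0]
Row reduction gives pivot columns X1,X2,X4; rank = 3
Pivot set = {X1,X2,X4}, free = {X3}
RREF:
  r0: [   1    0   -1    0]
  r1: [   0    1    1    0]
  r2: [   0    0    0    1]
  r3: [   0    0    0    0]
Fix exponent of X3 at 1; solve each RREF row for its pivot's exponent:
  r0: exp(X1) + (-1)·1 = 0 ⇒ exp(X1) = 1
  r1: exp(X2) + (1)·1 = 0 ⇒ exp(X2) = -1
  r2: exp(X4) + (0)·1 = 0 ⇒ exp(X4) = 0
Π_1 = X1 · X2^-1 · X3

["1", "-1", "1", "0"]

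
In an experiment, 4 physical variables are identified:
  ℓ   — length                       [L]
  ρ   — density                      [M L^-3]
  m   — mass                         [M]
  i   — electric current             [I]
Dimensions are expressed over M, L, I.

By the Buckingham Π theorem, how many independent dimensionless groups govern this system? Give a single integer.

Dimensional matrix (M×L×I by ℓ×ρ×m×i):
  M: [ 0  1  1  0]
  L: [ 1 -3  0  0]
  I: [ 0  0  0  1]
RREF → pivots at {ℓ,ρ,i} ⇒ r = 3
4 vars − rank 3 = 1 Π group

1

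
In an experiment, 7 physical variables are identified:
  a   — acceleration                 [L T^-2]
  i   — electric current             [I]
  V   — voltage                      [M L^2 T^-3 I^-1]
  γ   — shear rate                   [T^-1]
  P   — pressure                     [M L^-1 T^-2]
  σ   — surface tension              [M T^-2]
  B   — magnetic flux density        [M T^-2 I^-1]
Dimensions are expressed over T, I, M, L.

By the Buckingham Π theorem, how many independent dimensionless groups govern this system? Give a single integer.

Dimensional matrix (T×I×M×L by a×i×V×γ×P×σ×B):
  T: [-2  0 -3 -1 -2 -2 -2]
  I: [ 0  1 -1  0  0  0 -1]
  M: [ 0  0  1  0  1  1  1]
  L: [ 1  0  2  0 -1  0  0]
RREF → pivots at {a,i,V,γ} ⇒ r = 4
n=7, r=4 ⇒ 3 dimensionless groups

3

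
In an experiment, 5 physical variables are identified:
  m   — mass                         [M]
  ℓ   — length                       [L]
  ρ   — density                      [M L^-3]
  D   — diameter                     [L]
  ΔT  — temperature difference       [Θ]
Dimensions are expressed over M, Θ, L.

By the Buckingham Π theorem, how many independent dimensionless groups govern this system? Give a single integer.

Dimensional matrix (M×Θ×L by m×ℓ×ρ×D×ΔT):
  M: [ 1  0  1  0  0]
  Θ: [ 0  0  0  0  1]
  L: [ 0  1 -3  1  0]
Row reduction gives pivot columns m,ℓ,ΔT; rank = 3
n=5, r=3 ⇒ 2 dimensionless groups

2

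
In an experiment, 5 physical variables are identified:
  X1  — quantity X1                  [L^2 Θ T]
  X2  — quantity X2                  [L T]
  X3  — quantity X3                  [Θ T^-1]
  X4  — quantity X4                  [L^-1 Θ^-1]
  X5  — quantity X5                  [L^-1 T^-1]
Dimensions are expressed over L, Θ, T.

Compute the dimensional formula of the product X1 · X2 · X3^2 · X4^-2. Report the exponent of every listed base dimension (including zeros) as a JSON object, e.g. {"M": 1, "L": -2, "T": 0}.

Dimensional matrix (L×Θ×T by X1×X2×X3×X4×X5):
  L: [ 2  1  0 -1 -1]
  Θ: [ 1  0  1 -1  0]
  T: [ 1  1 -1  0 -1]
  [L]: (1)·2+(1)·1+(2)·0+(-2)·-1 = 5
  [Θ]: (1)·1+(1)·0+(2)·1+(-2)·-1 = 5
  [T]: (1)·1+(1)·1+(2)·-1+(-2)·0 = 0
⇒ L^5 Θ^5

{"L": 5, "Θ": 5, "T": 0}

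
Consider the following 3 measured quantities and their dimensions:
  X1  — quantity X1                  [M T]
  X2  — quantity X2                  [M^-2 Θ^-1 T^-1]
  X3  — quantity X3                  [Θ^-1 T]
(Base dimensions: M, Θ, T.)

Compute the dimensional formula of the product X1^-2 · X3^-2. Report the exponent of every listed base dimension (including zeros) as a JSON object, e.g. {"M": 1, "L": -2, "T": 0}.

Dimensional matrix (M×Θ×T by X1×X2×X3):
  M: [ 1 -2  0]
  Θ: [ 0 -1 -1]
  T: [ 1 -1  1]
  [M]: (-2)·1+(-2)·0 = -2
  [Θ]: (-2)·0+(-2)·-1 = 2
  [T]: (-2)·1+(-2)·1 = -4
⇒ M^-2 Θ^2 T^-4

{"M": -2, "Θ": 2, "T": -4}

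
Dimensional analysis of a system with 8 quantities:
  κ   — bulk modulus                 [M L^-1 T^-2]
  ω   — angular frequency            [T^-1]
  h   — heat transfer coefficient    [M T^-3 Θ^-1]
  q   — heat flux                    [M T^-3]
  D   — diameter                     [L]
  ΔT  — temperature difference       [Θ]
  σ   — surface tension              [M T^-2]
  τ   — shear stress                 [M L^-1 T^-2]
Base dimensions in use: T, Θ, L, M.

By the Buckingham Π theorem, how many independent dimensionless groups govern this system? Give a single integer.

Write exponents as rows T,Θ,L,M / cols κ,ω,h,q,D,ΔT,σ,τ:
  T: [-2 -1 -3 -3  0  0 -2 -2]
  Θ: [ 0  0 -1  0  0  1  0  0]
  L: [-1  0  0  0  1  0  0 -1]
  M: [ 1  0  1  1  0  0  1  1]
RREF → pivots at {κ,ω,h,q} ⇒ r = 4
Π count = n − r = 8 − 4 = 4

4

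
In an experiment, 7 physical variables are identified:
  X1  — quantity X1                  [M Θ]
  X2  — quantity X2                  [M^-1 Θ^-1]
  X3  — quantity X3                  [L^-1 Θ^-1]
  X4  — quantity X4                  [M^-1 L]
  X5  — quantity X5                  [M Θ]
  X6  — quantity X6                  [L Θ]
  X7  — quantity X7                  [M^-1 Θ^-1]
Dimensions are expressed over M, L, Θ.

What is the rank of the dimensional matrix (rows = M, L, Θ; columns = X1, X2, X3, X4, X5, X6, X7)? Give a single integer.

2

Exponent matrix [M,L,Θ] × [X1,X2,X3,X4,X5,X6,X7]:
  M: [ 1 -1  0 -1  1  0 -1]
  L: [ 0  0 -1  1  0  1  0]
  Θ: [ 1 -1 -1  0  1  1 -1]
Row reduction gives pivot columns X1,X3; rank = 2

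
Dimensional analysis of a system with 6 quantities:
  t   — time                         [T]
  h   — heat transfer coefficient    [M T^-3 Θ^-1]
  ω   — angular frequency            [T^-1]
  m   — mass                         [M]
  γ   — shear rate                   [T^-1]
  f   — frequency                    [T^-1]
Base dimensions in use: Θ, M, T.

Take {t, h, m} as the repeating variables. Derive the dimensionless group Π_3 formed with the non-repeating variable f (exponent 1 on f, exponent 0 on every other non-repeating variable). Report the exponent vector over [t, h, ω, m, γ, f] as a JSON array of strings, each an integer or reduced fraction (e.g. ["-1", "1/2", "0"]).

["1", "0", "0", "0", "0", "1"]

Dimensional matrix (Θ×M×T by t×h×ω×m×γ×f):
  Θ: [ 0 -1  0  0  0  0]
  M: [ 0  1  0  1  0  0]
  T: [ 1 -3 -1  0 -1 -1]
RREF → pivots at {t,h,m} ⇒ r = 3
Repeat: t,h,m; free: ω,γ,f
RREF:
  r0: [   1    0   -1    0   -1   -1]
  r1: [   0    1    0    0    0    0]
  r2: [   0    0    0    1    0    0]
Fix exponent of f at 1, ω at 0, γ at 0; solve each RREF row for its pivot's exponent:
  r0: exp(t) + (-1)·1 = 0 ⇒ exp(t) = 1
  r1: exp(h) + (0)·1 = 0 ⇒ exp(h) = 0
  r2: exp(m) + (0)·1 = 0 ⇒ exp(m) = 0
Π_3 = t · f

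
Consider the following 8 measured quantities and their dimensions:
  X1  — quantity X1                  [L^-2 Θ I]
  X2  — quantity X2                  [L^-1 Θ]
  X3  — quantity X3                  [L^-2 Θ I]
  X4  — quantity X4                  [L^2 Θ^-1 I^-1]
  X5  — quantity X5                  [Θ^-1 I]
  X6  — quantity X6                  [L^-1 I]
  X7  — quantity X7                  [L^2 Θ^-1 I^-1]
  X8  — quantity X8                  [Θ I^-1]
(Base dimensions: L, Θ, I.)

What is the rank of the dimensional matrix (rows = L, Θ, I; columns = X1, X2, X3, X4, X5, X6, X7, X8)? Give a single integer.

2

Dimensional matrix (L×Θ×I by X1×X2×X3×X4×X5×X6×X7×X8):
  L: [-2 -1 -2  2  0 -1  2  0]
  Θ: [ 1  1  1 -1 -1  0 -1  1]
  I: [ 1  0  1 -1  1  1 -1 -1]
Row reduction gives pivot columns X1,X2; rank = 2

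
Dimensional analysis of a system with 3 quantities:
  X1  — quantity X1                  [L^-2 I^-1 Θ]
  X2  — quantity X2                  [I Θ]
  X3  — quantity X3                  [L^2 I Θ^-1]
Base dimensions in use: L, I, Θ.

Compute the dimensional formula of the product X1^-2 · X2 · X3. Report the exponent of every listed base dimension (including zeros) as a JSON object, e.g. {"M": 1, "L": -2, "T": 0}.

{"L": 6, "I": 4, "Θ": -2}

Exponent matrix [L,I,Θ] × [X1,X2,X3]:
  L: [-2  0  2]
  I: [-1  1  1]
  Θ: [ 1  1 -1]
  [L]: (-2)·-2+(1)·0+(1)·2 = 6
  [I]: (-2)·-1+(1)·1+(1)·1 = 4
  [Θ]: (-2)·1+(1)·1+(1)·-1 = -2
⇒ L^6 I^4 Θ^-2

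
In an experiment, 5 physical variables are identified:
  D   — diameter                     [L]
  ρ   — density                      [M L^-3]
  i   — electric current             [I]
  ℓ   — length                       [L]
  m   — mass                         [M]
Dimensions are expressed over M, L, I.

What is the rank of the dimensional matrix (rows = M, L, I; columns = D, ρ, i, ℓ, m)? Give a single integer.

Dimensional matrix (M×L×I by D×ρ×i×ℓ×m):
  M: [ 0  1  0  0  1]
  L: [ 1 -3  0  1  0]
  I: [ 0  0  1  0  0]
Row reduction gives pivot columns D,ρ,i; rank = 3

3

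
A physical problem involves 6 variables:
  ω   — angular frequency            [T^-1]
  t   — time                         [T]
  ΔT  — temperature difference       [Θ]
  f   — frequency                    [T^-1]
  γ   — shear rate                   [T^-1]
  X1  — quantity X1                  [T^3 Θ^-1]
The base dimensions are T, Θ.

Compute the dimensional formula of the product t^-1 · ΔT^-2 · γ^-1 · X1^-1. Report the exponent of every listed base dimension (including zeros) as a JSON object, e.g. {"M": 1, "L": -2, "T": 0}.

{"T": -3, "Θ": -1}

Exponent matrix [T,Θ] × [ω,t,ΔT,f,γ,X1]:
  T: [-1  1  0 -1 -1  3]
  Θ: [ 0  0  1  0  0 -1]
  [T]: (-1)·1+(-2)·0+(-1)·-1+(-1)·3 = -3
  [Θ]: (-1)·0+(-2)·1+(-1)·0+(-1)·-1 = -1
⇒ T^-3 Θ^-1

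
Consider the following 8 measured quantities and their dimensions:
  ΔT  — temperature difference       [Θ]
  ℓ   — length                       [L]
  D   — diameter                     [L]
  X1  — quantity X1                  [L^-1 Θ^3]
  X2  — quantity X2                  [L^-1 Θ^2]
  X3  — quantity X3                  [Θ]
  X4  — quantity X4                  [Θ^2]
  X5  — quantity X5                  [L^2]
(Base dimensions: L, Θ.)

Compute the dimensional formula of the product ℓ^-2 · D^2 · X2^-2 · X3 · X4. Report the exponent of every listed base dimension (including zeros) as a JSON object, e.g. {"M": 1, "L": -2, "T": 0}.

Exponent matrix [L,Θ] × [ΔT,ℓ,D,X1,X2,X3,X4,X5]:
  L: [ 0  1  1 -1 -1  0  0  2]
  Θ: [ 1  0  0  3  2  1  2  0]
  [L]: (-2)·1+(2)·1+(-2)·-1+(1)·0+(1)·0 = 2
  [Θ]: (-2)·0+(2)·0+(-2)·2+(1)·1+(1)·2 = -1
⇒ L^2 Θ^-1

{"L": 2, "Θ": -1}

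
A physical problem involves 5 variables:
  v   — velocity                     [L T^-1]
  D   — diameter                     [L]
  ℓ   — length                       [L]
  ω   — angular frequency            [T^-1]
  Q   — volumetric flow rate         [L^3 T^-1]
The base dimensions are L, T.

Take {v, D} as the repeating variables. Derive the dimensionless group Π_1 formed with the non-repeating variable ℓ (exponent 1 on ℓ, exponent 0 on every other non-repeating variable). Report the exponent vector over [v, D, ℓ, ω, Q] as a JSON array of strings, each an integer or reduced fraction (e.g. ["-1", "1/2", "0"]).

["0", "-1", "1", "0", "0"]

Write exponents as rows L,T / cols v,D,ℓ,ω,Q:
  L: [ 1  1  1  0  3]
  T: [-1  0  0 -1 -1]
RREF → pivots at {v,D} ⇒ r = 2
Pivot set = {v,D}, free = {ℓ,ω,Q}
RREF:
  r0: [   1    0    0    1    1]
  r1: [   0    1    1   -1    2]
Fix exponent of ℓ at 1, ω at 0, Q at 0; solve each RREF row for its pivot's exponent:
  r0: exp(v) + (0)·1 = 0 ⇒ exp(v) = 0
  r1: exp(D) + (1)·1 = 0 ⇒ exp(D) = -1
Π_1 = D^-1 · ℓ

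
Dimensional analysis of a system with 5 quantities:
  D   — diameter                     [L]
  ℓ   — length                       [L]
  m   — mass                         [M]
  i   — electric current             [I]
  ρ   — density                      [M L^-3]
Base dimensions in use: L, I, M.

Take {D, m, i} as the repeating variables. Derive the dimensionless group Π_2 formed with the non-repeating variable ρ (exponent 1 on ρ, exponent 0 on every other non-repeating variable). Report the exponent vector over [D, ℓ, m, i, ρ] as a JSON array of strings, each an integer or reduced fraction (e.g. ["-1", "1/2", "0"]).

["3", "0", "-1", "0", "1"]

Dimensional matrix (L×I×M by D×ℓ×m×i×ρ):
  L: [ 1  1  0  0 -3]
  I: [ 0  0  0  1  0]
  M: [ 0  0  1  0  1]
Row reduction gives pivot columns D,m,i; rank = 3
Repeat: D,m,i; free: ℓ,ρ
RREF:
  r0: [   1    1    0    0   -3]
  r1: [   0    0    1    0    1]
  r2: [   0    0    0    1    0]
Fix exponent of ρ at 1, ℓ at 0; solve each RREF row for its pivot's exponent:
  r0: exp(D) + (-3)·1 = 0 ⇒ exp(D) = 3
  r1: exp(m) + (1)·1 = 0 ⇒ exp(m) = -1
  r2: exp(i) + (0)·1 = 0 ⇒ exp(i) = 0
Π_2 = D^3 · m^-1 · ρ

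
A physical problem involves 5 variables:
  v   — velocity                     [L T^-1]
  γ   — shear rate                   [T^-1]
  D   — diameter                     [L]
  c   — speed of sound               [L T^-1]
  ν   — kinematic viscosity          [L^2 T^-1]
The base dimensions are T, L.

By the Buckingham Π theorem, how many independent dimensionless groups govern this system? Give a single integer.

Write exponents as rows T,L / cols v,γ,D,c,ν:
  T: [-1 -1  0 -1 -1]
  L: [ 1  0  1  1  2]
Row reduction gives pivot columns v,γ; rank = 2
n=5, r=2 ⇒ 3 dimensionless groups

3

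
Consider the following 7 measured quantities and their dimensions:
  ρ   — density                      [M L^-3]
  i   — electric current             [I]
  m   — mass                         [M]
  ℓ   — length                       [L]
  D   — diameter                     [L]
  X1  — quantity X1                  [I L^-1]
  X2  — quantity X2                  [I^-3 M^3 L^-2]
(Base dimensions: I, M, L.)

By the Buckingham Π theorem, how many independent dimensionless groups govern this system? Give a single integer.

4

Write exponents as rows I,M,L / cols ρ,i,m,ℓ,D,X1,X2:
  I: [ 0  1  0  0  0  1 -3]
  M: [ 1  0  1  0  0  0  3]
  L: [-3  0  0  1  1 -1 -2]
RREF → pivots at {ρ,i,m} ⇒ r = 3
Π count = n − r = 7 − 3 = 4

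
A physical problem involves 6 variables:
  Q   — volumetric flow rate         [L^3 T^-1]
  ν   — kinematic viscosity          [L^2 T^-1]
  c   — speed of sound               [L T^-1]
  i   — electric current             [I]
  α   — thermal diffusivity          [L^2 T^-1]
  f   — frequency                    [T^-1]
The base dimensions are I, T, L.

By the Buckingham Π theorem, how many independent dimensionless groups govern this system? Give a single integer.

Exponent matrix [I,T,L] × [Q,ν,c,i,α,f]:
  I: [ 0  0  0  1  0  0]
  T: [-1 -1 -1  0 -1 -1]
  L: [ 3  2  1  0  2  0]
Echelon form has 3 nonzero rows (pivots: Q,ν,i)
6 vars − rank 3 = 3 Π groups

3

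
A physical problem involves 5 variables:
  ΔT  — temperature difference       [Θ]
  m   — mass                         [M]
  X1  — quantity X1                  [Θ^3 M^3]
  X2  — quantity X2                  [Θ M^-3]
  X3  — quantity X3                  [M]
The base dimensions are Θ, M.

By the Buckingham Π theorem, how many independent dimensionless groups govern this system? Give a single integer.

Write exponents as rows Θ,M / cols ΔT,m,X1,X2,X3:
  Θ: [ 1  0  3  1  0]
  M: [ 0  1  3 -3  1]
RREF → pivots at {ΔT,m} ⇒ r = 2
Π count = n − r = 5 − 2 = 3

3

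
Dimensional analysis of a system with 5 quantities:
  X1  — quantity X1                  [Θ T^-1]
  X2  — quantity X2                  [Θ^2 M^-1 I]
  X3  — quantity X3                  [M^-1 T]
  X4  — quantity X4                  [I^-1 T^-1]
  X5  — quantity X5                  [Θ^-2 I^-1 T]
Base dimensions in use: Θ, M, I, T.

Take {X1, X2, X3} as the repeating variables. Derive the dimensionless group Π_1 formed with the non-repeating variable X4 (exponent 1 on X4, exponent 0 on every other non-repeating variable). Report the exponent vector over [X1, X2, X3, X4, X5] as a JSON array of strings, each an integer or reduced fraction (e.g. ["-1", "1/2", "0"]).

Dimensional matrix (Θ×M×I×T by X1×X2×X3×X4×X5):
  Θ: [ 1  2  0  0 -2]
  M: [ 0 -1 -1  0  0]
  I: [ 0  1  0 -1 -1]
  T: [-1  0  1 -1  1]
Row reduction gives pivot columns X1,X2,X3; rank = 3
Repeat: X1,X2,X3; free: X4,X5
RREF:
  r0: [   1    0    0    2    0]
  r1: [   0    1    0   -1   -1]
  r2: [   0    0    1    1    1]
  r3: [   0    0    0    0    0]
Fix exponent of X4 at 1, X5 at 0; solve each RREF row for its pivot's exponent:
  r0: exp(X1) + (2)·1 = 0 ⇒ exp(X1) = -2
  r1: exp(X2) + (-1)·1 = 0 ⇒ exp(X2) = 1
  r2: exp(X3) + (1)·1 = 0 ⇒ exp(X3) = -1
Π_1 = X1^-2 · X2 · X3^-1 · X4

["-2", "1", "-1", "1", "0"]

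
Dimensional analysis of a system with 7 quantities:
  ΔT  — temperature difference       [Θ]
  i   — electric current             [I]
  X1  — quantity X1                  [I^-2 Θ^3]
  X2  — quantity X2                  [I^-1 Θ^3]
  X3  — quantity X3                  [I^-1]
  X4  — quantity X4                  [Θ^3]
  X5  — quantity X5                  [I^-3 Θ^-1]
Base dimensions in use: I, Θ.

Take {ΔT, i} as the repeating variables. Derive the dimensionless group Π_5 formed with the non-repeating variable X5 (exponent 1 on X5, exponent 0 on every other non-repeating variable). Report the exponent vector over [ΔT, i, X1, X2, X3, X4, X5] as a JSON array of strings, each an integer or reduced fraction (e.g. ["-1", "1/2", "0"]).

Exponent matrix [I,Θ] × [ΔT,i,X1,X2,X3,X4,X5]:
  I: [ 0  1 -2 -1 -1  0 -3]
  Θ: [ 1  0  3  3  0  3 -1]
RREF → pivots at {ΔT,i} ⇒ r = 2
Repeat: ΔT,i; free: X1,X2,X3,X4,X5
RREF:
  r0: [   1    0    3    3    0    3   -1]
  r1: [   0    1   -2   -1   -1    0   -3]
Fix exponent of X5 at 1, X1 at 0, X2 at 0, X3 at 0, X4 at 0; solve each RREF row for its pivot's exponent:
  r0: exp(ΔT) + (-1)·1 = 0 ⇒ exp(ΔT) = 1
  r1: exp(i) + (-3)·1 = 0 ⇒ exp(i) = 3
Π_5 = ΔT · i^3 · X5

["1", "3", "0", "0", "0", "0", "1"]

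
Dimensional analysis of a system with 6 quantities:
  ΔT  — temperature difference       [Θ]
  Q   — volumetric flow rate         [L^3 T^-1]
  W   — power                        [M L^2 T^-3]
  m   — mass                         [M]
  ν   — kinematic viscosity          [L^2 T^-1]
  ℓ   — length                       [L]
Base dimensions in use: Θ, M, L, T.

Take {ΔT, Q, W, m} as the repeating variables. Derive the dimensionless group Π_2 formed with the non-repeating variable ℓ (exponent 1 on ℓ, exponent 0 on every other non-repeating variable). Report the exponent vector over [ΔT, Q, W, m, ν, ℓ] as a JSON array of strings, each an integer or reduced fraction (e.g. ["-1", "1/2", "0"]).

Exponent matrix [Θ,M,L,T] × [ΔT,Q,W,m,ν,ℓ]:
  Θ: [ 1  0  0  0  0  0]
  M: [ 0  0  1  1  0  0]
  L: [ 0  3  2  0  2  1]
  T: [ 0 -1 -3  0 -1  0]
Row reduction gives pivot columns ΔT,Q,W,m; rank = 4
Repeat: ΔT,Q,W,m; free: ν,ℓ
RREF:
  r0: [   1    0    0    0    0    0]
  r1: [   0    1    0    0  4/7  3/7]
  r2: [   0    0    1    0  1/7 -1/7]
  r3: [   0    0    0    1 -1/7  1/7]
Fix exponent of ℓ at 1, ν at 0; solve each RREF row for its pivot's exponent:
  r0: exp(ΔT) + (0)·1 = 0 ⇒ exp(ΔT) = 0
  r1: exp(Q) + (3/7)·1 = 0 ⇒ exp(Q) = -3/7
  r2: exp(W) + (-1/7)·1 = 0 ⇒ exp(W) = 1/7
  r3: exp(m) + (1/7)·1 = 0 ⇒ exp(m) = -1/7
Π_2 = Q^(-3/7) · W^(1/7) · m^(-1/7) · ℓ

["0", "-3/7", "1/7", "-1/7", "0", "1"]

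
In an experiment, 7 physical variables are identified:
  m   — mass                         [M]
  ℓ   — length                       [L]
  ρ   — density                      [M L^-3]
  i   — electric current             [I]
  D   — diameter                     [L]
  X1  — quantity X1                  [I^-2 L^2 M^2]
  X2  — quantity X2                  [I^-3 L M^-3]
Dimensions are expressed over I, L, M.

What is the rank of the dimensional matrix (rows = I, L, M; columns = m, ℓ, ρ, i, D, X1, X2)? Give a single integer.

3

Dimensional matrix (I×L×M by m×ℓ×ρ×i×D×X1×X2):
  I: [ 0  0  0  1  0 -2 -3]
  L: [ 0  1 -3  0  1  2  1]
  M: [ 1  0  1  0  0  2 -3]
Echelon form has 3 nonzero rows (pivots: m,ℓ,i)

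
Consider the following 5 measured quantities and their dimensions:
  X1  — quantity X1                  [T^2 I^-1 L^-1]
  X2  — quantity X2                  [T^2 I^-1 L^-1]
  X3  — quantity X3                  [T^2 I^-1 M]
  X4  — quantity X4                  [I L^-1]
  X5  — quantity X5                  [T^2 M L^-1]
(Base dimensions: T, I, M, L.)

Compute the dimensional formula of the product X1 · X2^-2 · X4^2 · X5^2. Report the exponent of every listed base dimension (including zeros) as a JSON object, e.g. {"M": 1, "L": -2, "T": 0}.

Write exponents as rows T,I,M,L / cols X1,X2,X3,X4,X5:
  T: [ 2  2  2  0  2]
  I: [-1 -1 -1  1  0]
  M: [ 0  0  1  0  1]
  L: [-1 -1  0 -1 -1]
  [T]: (1)·2+(-2)·2+(2)·0+(2)·2 = 2
  [I]: (1)·-1+(-2)·-1+(2)·1+(2)·0 = 3
  [M]: (1)·0+(-2)·0+(2)·0+(2)·1 = 2
  [L]: (1)·-1+(-2)·-1+(2)·-1+(2)·-1 = -3
⇒ T^2 I^3 M^2 L^-3

{"T": 2, "I": 3, "M": 2, "L": -3}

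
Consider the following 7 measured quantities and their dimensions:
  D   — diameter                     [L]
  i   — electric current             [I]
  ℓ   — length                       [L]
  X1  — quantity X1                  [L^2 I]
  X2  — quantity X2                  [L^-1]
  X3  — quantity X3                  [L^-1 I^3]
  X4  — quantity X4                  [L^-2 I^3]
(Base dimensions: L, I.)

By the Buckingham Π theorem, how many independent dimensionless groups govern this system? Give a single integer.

5

Exponent matrix [L,I] × [D,i,ℓ,X1,X2,X3,X4]:
  L: [ 1  0  1  2 -1 -1 -2]
  I: [ 0  1  0  1  0  3  3]
Echelon form has 2 nonzero rows (pivots: D,i)
Π count = n − r = 7 − 2 = 5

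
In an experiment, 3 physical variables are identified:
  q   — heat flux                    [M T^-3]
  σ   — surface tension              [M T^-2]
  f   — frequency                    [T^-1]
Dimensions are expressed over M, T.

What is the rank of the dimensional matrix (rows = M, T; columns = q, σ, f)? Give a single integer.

Dimensional matrix (M×T by q×σ×f):
  M: [ 1  1  0]
  T: [-3 -2 -1]
RREF → pivots at {q,σ} ⇒ r = 2

2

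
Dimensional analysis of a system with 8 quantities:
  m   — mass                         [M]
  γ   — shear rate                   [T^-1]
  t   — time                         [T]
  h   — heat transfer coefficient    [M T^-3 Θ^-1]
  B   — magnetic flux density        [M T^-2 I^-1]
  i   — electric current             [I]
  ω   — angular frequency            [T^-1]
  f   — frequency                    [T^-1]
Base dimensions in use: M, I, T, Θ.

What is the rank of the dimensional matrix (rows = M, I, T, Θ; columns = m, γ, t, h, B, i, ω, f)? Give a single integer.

4

Write exponents as rows M,I,T,Θ / cols m,γ,t,h,B,i,ω,f:
  M: [ 1  0  0  1  1  0  0  0]
  I: [ 0  0  0  0 -1  1  0  0]
  T: [ 0 -1  1 -3 -2  0 -1 -1]
  Θ: [ 0  0  0 -1  0  0  0  0]
Row reduction gives pivot columns m,γ,h,B; rank = 4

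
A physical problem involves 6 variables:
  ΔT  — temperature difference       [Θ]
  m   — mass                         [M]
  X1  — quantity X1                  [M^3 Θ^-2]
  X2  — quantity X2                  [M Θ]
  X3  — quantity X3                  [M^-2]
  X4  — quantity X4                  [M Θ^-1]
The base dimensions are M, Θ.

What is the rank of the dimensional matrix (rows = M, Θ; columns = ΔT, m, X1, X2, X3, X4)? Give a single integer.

Dimensional matrix (M×Θ by ΔT×m×X1×X2×X3×X4):
  M: [ 0  1  3  1 -2  1]
  Θ: [ 1  0 -2  1  0 -1]
Row reduction gives pivot columns ΔT,m; rank = 2

2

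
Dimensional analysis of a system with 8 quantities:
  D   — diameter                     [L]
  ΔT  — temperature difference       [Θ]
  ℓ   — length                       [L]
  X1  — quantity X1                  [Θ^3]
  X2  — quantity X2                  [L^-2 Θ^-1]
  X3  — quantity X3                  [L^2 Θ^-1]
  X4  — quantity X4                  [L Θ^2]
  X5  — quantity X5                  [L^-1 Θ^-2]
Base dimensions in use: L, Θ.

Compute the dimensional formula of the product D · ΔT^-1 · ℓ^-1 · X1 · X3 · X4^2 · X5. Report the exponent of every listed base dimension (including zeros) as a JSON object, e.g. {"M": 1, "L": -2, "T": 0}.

{"L": 3, "Θ": 3}

Write exponents as rows L,Θ / cols D,ΔT,ℓ,X1,X2,X3,X4,X5:
  L: [ 1  0  1  0 -2  2  1 -1]
  Θ: [ 0  1  0  3 -1 -1  2 -2]
  [L]: (1)·1+(-1)·0+(-1)·1+(1)·0+(1)·2+(2)·1+(1)·-1 = 3
  [Θ]: (1)·0+(-1)·1+(-1)·0+(1)·3+(1)·-1+(2)·2+(1)·-2 = 3
⇒ L^3 Θ^3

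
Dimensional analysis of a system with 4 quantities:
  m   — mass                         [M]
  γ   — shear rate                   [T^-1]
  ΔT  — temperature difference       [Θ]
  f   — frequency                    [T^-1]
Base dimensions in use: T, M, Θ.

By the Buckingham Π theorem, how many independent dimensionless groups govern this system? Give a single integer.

1

Exponent matrix [T,M,Θ] × [m,γ,ΔT,f]:
  T: [ 0 -1  0 -1]
  M: [ 1  0  0  0]
  Θ: [ 0  0  1  0]
Echelon form has 3 nonzero rows (pivots: m,γ,ΔT)
4 vars − rank 3 = 1 Π group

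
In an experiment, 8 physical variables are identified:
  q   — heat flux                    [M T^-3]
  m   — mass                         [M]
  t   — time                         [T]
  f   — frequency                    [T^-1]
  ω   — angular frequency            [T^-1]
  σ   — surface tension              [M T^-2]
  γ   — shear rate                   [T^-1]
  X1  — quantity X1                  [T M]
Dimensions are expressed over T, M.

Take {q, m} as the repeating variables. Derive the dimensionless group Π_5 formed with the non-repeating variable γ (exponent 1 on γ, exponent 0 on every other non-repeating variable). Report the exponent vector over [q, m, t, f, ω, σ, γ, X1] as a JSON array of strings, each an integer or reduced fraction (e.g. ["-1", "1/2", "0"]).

Write exponents as rows T,M / cols q,m,t,f,ω,σ,γ,X1:
  T: [-3  0  1 -1 -1 -2 -1  1]
  M: [ 1  1  0  0  0  1  0  1]
Row reduction gives pivot columns q,m; rank = 2
Pivot set = {q,m}, free = {t,f,ω,σ,γ,X1}
RREF:
  r0: [   1    0 -1/3  1/3  1/3  2/3  1/3 -1/3]
  r1: [   0    1  1/3 -1/3 -1/3  1/3 -1/3  4/3]
Fix exponent of γ at 1, t at 0, f at 0, ω at 0, σ at 0, X1 at 0; solve each RREF row for its pivot's exponent:
  r0: exp(q) + (1/3)·1 = 0 ⇒ exp(q) = -1/3
  r1: exp(m) + (-1/3)·1 = 0 ⇒ exp(m) = 1/3
Π_5 = q^(-1/3) · m^(1/3) · γ

["-1/3", "1/3", "0", "0", "0", "0", "1", "0"]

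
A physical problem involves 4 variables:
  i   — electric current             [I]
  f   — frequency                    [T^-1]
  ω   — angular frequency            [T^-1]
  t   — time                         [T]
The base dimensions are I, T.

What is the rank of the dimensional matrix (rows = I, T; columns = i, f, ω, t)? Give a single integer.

2

Write exponents as rows I,T / cols i,f,ω,t:
  I: [ 1  0  0  0]
  T: [ 0 -1 -1  1]
Row reduction gives pivot columns i,f; rank = 2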